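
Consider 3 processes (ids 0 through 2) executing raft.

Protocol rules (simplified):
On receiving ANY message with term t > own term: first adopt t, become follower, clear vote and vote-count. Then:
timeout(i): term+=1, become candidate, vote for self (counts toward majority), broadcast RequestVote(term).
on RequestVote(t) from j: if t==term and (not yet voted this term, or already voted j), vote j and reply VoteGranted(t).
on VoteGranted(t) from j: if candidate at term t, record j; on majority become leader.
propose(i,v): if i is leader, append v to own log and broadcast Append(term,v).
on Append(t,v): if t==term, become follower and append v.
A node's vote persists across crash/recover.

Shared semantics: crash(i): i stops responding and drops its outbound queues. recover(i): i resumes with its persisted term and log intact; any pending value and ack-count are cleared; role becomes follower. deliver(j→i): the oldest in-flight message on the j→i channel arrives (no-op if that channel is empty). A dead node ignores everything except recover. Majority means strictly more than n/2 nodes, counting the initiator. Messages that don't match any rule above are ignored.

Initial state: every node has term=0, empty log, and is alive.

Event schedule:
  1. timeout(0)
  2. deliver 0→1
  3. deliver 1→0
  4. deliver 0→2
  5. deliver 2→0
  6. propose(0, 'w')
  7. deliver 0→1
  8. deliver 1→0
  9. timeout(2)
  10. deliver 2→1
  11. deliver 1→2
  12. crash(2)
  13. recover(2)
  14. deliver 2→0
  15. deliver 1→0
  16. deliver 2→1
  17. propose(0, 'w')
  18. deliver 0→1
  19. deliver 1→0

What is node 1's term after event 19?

e1 timeout(0): 0[cand,t=1,-]
e2 deliver 0→1: 1[foll,t=1,-]
e3 deliver 1→0: 0[lead,t=1,-]
e4 deliver 0→2: 2[foll,t=1,-]
e5 deliver 2→0: ·
e6 propose(0,'w'): 0[lead,t=1,w]
e7 deliver 0→1: 1[foll,t=1,w]
e8 deliver 1→0: ·
e9 timeout(2): 2[cand,t=2,-]
e10 deliver 2→1: 1[foll,t=2,w]
e11 deliver 1→2: 2[lead,t=2,-]
e12 crash(2): 2[✗lead,t=2,-]
e13 recover(2): 2[foll,t=2,-]
e14 deliver 2→0: ·
e15 deliver 1→0: ·
e16 deliver 2→1: ·
e17 propose(0,'w'): 0[lead,t=1,w,w]
e18 deliver 0→1: ·
e19 deliver 1→0: ·

2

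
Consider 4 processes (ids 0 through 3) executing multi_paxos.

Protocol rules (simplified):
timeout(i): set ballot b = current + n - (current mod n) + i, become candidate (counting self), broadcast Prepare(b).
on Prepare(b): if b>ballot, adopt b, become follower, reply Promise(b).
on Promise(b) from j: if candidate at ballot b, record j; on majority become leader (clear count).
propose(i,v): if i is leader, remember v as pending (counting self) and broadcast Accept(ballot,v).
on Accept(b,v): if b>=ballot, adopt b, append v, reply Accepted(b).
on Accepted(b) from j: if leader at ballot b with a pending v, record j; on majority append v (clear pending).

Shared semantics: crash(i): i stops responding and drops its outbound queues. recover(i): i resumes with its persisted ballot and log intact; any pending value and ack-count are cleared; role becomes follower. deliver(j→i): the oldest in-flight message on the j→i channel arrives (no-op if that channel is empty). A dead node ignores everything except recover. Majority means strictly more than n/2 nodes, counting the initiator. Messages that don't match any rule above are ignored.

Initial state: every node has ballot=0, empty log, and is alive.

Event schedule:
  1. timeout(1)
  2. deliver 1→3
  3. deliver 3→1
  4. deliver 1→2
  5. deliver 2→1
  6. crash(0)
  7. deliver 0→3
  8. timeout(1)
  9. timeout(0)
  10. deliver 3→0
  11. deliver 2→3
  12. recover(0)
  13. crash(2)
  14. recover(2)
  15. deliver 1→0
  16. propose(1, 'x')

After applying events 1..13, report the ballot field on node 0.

[1] timeout(1) → N1(cand b5 [-])
[2] deliver 1→3 → N3(foll b5 [-])
[3] deliver 3→1 → ∅
[4] deliver 1→2 → N2(foll b5 [-])
[5] deliver 2→1 → N1(lead b5 [-])
[6] crash(0) → N0(✗foll b0 [-])
[7] deliver 0→3 → ∅
[8] timeout(1) → N1(cand b9 [-])
[9] timeout(0) → ∅
[10] deliver 3→0 → ∅
[11] deliver 2→3 → ∅
[12] recover(0) → N0(foll b0 [-])
[13] crash(2) → N2(✗foll b5 [-])

0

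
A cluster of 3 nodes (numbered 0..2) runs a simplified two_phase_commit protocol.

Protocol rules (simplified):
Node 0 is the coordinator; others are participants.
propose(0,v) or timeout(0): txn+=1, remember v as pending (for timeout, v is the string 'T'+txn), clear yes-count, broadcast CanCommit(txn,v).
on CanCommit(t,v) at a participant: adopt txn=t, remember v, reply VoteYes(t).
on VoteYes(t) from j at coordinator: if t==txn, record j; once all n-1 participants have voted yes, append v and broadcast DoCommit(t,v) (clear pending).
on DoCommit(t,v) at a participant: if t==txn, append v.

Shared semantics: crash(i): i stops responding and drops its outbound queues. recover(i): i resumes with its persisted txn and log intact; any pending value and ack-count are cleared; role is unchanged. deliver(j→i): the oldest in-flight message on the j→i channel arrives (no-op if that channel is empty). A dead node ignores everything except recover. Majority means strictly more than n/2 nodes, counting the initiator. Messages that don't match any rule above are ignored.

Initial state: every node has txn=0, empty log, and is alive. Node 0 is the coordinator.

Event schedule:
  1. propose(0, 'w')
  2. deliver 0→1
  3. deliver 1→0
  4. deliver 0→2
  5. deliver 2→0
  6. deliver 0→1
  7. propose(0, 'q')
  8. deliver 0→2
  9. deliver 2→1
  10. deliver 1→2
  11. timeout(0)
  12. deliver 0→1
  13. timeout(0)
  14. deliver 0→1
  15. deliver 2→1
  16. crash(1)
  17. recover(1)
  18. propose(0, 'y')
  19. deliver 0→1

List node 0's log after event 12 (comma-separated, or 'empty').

w

1. propose(0,'w'):  <0:coor t1 ->
2. deliver 0→1:  <1:part t1 ->
3. deliver 1→0:  nop
4. deliver 0→2:  <2:part t1 ->
5. deliver 2→0:  <0:coor t1 w>
6. deliver 0→1:  <1:part t1 w>
7. propose(0,'q'):  <0:coor t2 w>
8. deliver 0→2:  <2:part t1 w>
9. deliver 2→1:  nop
10. deliver 1→2:  nop
11. timeout(0):  <0:coor t3 w>
12. deliver 0→1:  <1:part t2 w>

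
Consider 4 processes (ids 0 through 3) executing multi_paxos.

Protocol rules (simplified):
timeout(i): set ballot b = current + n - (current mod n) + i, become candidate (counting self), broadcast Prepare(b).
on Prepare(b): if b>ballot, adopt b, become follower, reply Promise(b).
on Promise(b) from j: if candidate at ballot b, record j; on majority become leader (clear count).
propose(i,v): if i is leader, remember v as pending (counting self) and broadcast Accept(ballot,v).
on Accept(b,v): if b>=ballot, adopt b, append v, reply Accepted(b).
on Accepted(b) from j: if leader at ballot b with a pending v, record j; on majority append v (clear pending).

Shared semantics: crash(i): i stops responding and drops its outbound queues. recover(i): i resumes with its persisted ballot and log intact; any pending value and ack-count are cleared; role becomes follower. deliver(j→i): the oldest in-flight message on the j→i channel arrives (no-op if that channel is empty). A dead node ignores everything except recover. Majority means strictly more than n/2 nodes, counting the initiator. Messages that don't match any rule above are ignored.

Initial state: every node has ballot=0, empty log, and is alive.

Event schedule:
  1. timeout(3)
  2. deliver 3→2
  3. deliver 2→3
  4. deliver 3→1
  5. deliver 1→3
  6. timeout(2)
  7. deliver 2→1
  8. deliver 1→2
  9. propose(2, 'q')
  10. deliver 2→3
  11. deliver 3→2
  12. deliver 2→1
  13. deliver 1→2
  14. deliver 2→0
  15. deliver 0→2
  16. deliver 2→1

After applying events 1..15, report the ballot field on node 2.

10

after 1 — timeout(3): n3:cand/b7/[-]
after 2 — deliver 3→2: n2:foll/b7/[-]
after 3 — deliver 2→3: ·
after 4 — deliver 3→1: n1:foll/b7/[-]
after 5 — deliver 1→3: n3:lead/b7/[-]
after 6 — timeout(2): n2:cand/b10/[-]
after 7 — deliver 2→1: n1:foll/b10/[-]
after 8 — deliver 1→2: ·
after 9 — propose(2,'q'): ·
after 10 — deliver 2→3: n3:foll/b10/[-]
after 11 — deliver 3→2: n2:lead/b10/[-]
after 12 — deliver 2→1: ·
after 13 — deliver 1→2: ·
after 14 — deliver 2→0: n0:foll/b10/[-]
after 15 — deliver 0→2: ·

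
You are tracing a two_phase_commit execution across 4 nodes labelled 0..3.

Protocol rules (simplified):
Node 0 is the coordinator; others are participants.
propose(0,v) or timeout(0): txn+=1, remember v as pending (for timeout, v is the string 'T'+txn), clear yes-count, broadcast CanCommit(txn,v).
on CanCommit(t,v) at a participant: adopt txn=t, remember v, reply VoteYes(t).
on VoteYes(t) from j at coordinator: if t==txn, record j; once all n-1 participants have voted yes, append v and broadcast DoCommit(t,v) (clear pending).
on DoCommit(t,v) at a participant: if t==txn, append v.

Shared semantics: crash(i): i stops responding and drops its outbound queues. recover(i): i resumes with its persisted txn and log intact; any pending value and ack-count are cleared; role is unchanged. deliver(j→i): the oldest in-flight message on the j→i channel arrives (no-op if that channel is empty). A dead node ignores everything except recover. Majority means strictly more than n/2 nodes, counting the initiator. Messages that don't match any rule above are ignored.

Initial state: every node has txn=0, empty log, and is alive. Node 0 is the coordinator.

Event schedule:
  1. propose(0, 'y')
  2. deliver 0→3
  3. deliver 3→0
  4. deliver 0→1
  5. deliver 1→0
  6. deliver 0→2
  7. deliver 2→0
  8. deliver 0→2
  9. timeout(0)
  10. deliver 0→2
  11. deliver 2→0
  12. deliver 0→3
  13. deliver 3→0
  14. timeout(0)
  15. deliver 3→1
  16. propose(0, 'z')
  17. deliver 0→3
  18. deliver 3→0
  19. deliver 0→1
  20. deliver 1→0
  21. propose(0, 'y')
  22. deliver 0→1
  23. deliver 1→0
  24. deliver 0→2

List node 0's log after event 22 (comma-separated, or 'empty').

e1 propose(0,'y'): 0[coor,t=1,-]
e2 deliver 0→3: 3[part,t=1,-]
e3 deliver 3→0: ·
e4 deliver 0→1: 1[part,t=1,-]
e5 deliver 1→0: ·
e6 deliver 0→2: 2[part,t=1,-]
e7 deliver 2→0: 0[coor,t=1,y]
e8 deliver 0→2: 2[part,t=1,y]
e9 timeout(0): 0[coor,t=2,y]
e10 deliver 0→2: 2[part,t=2,y]
e11 deliver 2→0: ·
e12 deliver 0→3: 3[part,t=1,y]
e13 deliver 3→0: ·
e14 timeout(0): 0[coor,t=3,y]
e15 deliver 3→1: ·
e16 propose(0,'z'): 0[coor,t=4,y]
e17 deliver 0→3: 3[part,t=2,y]
e18 deliver 3→0: ·
e19 deliver 0→1: 1[part,t=1,y]
e20 deliver 1→0: ·
e21 propose(0,'y'): 0[coor,t=5,y]
e22 deliver 0→1: 1[part,t=2,y]

y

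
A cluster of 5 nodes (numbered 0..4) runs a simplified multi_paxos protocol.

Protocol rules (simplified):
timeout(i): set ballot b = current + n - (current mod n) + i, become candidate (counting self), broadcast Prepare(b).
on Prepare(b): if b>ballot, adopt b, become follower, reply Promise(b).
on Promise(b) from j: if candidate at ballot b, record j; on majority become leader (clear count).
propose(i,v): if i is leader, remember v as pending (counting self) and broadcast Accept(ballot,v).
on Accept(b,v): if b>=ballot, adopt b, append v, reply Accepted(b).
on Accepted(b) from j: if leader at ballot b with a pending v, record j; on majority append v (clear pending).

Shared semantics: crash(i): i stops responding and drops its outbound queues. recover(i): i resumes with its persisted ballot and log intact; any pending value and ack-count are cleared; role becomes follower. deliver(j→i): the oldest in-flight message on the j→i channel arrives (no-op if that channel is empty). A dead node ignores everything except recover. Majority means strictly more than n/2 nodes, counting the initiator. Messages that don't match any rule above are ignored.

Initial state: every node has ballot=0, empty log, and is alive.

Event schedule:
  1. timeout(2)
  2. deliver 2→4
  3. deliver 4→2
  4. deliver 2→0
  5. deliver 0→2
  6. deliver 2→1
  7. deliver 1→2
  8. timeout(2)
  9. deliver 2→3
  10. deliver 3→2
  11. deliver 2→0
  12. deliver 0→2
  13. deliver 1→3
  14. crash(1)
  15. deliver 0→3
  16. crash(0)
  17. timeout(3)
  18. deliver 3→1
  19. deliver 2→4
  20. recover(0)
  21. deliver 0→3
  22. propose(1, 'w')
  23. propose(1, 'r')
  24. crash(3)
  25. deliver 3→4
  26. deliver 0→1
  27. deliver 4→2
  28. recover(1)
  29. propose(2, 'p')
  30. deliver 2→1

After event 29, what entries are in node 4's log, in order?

[1] timeout(2) → N2(cand b7 [-])
[2] deliver 2→4 → N4(foll b7 [-])
[3] deliver 4→2 → ∅
[4] deliver 2→0 → N0(foll b7 [-])
[5] deliver 0→2 → N2(lead b7 [-])
[6] deliver 2→1 → N1(foll b7 [-])
[7] deliver 1→2 → ∅
[8] timeout(2) → N2(cand b12 [-])
[9] deliver 2→3 → N3(foll b7 [-])
[10] deliver 3→2 → ∅
[11] deliver 2→0 → N0(foll b12 [-])
[12] deliver 0→2 → ∅
[13] deliver 1→3 → ∅
[14] crash(1) → N1(✗foll b7 [-])
[15] deliver 0→3 → ∅
[16] crash(0) → N0(✗foll b12 [-])
[17] timeout(3) → N3(cand b13 [-])
[18] deliver 3→1 → ∅
[19] deliver 2→4 → N4(foll b12 [-])
[20] recover(0) → N0(foll b12 [-])
[21] deliver 0→3 → ∅
[22] propose(1,'w') → ∅
[23] propose(1,'r') → ∅
[24] crash(3) → N3(✗cand b13 [-])
[25] deliver 3→4 → ∅
[26] deliver 0→1 → ∅
[27] deliver 4→2 → N2(lead b12 [-])
[28] recover(1) → N1(foll b7 [-])
[29] propose(2,'p') → ∅

empty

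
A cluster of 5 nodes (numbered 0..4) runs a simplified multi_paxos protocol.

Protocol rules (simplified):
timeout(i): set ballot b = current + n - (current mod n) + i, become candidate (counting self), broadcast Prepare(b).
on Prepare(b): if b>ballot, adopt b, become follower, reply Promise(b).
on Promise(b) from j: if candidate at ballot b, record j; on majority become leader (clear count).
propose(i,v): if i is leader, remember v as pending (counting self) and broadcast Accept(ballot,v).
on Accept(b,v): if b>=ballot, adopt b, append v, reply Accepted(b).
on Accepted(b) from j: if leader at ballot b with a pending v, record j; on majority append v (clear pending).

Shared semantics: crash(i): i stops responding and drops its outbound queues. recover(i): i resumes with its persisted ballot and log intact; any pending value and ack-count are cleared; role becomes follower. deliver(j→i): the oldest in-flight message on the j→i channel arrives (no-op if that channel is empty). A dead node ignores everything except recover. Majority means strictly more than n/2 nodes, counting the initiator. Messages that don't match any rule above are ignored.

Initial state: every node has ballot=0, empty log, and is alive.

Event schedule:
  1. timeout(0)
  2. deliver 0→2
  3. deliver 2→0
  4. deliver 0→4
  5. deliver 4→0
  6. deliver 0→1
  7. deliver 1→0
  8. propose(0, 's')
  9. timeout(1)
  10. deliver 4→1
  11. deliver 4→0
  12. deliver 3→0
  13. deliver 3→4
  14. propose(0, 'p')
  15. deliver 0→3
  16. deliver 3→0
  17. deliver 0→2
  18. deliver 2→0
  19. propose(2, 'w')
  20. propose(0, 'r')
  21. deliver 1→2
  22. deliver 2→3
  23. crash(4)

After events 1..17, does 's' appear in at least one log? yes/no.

1. timeout(0):  <0:cand b5 ->
2. deliver 0→2:  <2:foll b5 ->
3. deliver 2→0:  nop
4. deliver 0→4:  <4:foll b5 ->
5. deliver 4→0:  <0:lead b5 ->
6. deliver 0→1:  <1:foll b5 ->
7. deliver 1→0:  nop
8. propose(0,'s'):  nop
9. timeout(1):  <1:cand b11 ->
10. deliver 4→1:  nop
11. deliver 4→0:  nop
12. deliver 3→0:  nop
13. deliver 3→4:  nop
14. propose(0,'p'):  nop
15. deliver 0→3:  <3:foll b5 ->
16. deliver 3→0:  nop
17. deliver 0→2:  <2:foll b5 s>

yes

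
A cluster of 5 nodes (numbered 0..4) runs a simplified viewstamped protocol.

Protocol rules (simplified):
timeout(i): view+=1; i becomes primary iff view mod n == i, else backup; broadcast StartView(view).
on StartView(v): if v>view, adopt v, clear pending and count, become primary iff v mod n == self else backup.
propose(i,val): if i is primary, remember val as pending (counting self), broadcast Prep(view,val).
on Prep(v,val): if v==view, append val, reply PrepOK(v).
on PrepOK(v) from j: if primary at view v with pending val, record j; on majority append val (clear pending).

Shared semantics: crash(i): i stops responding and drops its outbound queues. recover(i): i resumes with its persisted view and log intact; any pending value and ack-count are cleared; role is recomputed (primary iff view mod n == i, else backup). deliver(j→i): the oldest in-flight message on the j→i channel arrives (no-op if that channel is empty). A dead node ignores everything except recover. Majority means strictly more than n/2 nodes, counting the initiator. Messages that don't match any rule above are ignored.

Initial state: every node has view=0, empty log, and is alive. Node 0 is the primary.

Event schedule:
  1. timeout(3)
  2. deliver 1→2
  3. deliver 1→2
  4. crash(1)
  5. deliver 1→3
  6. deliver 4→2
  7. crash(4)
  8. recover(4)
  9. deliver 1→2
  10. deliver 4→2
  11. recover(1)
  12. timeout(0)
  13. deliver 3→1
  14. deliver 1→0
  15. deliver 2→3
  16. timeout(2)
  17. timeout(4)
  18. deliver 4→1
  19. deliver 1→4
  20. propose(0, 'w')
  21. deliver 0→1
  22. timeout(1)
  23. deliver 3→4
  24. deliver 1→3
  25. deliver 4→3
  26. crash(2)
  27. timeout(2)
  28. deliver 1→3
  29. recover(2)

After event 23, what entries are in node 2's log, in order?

empty

e1 timeout(3): 3[back,v=1,-]
e2 deliver 1→2: ·
e3 deliver 1→2: ·
e4 crash(1): 1[✗back,v=0,-]
e5 deliver 1→3: ·
e6 deliver 4→2: ·
e7 crash(4): 4[✗back,v=0,-]
e8 recover(4): 4[back,v=0,-]
e9 deliver 1→2: ·
e10 deliver 4→2: ·
e11 recover(1): 1[back,v=0,-]
e12 timeout(0): 0[back,v=1,-]
e13 deliver 3→1: 1[prim,v=1,-]
e14 deliver 1→0: ·
e15 deliver 2→3: ·
e16 timeout(2): 2[back,v=1,-]
e17 timeout(4): 4[back,v=1,-]
e18 deliver 4→1: ·
e19 deliver 1→4: ·
e20 propose(0,'w'): ·
e21 deliver 0→1: ·
e22 timeout(1): 1[back,v=2,-]
e23 deliver 3→4: ·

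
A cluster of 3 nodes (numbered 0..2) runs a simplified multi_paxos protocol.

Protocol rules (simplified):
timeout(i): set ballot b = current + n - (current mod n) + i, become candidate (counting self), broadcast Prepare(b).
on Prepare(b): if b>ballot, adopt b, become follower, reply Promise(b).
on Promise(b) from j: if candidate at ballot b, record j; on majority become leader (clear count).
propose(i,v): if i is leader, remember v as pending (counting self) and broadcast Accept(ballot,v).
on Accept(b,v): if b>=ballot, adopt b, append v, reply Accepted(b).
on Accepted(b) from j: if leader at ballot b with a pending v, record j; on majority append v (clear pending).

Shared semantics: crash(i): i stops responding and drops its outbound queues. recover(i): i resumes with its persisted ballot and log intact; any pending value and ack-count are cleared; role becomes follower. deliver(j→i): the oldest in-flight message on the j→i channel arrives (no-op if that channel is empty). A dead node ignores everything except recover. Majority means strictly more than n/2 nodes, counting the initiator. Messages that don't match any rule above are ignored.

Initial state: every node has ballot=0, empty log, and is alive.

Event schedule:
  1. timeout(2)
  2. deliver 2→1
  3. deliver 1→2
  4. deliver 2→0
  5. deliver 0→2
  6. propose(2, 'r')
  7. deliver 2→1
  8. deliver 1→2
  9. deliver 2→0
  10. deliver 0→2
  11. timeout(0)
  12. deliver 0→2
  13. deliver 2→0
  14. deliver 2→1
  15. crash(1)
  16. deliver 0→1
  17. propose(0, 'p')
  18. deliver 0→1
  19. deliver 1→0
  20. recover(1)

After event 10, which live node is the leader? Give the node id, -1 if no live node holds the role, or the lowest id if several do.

2

after 1 — timeout(2): n2:cand/b5/[-]
after 2 — deliver 2→1: n1:foll/b5/[-]
after 3 — deliver 1→2: n2:lead/b5/[-]
after 4 — deliver 2→0: n0:foll/b5/[-]
after 5 — deliver 0→2: ·
after 6 — propose(2,'r'): ·
after 7 — deliver 2→1: n1:foll/b5/[r]
after 8 — deliver 1→2: n2:lead/b5/[r]
after 9 — deliver 2→0: n0:foll/b5/[r]
after 10 — deliver 0→2: ·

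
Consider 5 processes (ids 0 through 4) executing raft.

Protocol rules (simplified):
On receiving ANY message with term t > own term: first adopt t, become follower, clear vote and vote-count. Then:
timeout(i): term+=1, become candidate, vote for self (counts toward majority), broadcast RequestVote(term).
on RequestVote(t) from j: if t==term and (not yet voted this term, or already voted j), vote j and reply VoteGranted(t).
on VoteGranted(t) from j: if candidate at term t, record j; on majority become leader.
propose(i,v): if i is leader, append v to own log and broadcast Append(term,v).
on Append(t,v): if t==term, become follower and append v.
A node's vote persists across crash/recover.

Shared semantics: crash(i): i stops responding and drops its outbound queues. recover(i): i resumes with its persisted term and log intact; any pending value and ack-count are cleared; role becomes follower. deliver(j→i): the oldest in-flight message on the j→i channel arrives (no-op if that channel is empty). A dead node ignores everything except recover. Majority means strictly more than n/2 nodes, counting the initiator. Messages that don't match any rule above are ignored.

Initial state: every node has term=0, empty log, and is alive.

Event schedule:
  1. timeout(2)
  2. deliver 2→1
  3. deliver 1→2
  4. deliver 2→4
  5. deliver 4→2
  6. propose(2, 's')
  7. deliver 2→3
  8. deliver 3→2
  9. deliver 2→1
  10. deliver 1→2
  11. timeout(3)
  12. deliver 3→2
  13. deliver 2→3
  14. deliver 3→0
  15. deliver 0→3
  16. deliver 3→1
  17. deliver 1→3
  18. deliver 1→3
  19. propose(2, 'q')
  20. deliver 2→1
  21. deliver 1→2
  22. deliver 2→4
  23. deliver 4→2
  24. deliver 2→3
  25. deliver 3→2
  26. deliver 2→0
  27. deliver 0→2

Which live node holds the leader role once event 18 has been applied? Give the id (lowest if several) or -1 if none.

3

after 1 — timeout(2): n2:cand/t1/[-]
after 2 — deliver 2→1: n1:foll/t1/[-]
after 3 — deliver 1→2: ·
after 4 — deliver 2→4: n4:foll/t1/[-]
after 5 — deliver 4→2: n2:lead/t1/[-]
after 6 — propose(2,'s'): n2:lead/t1/[s]
after 7 — deliver 2→3: n3:foll/t1/[-]
after 8 — deliver 3→2: ·
after 9 — deliver 2→1: n1:foll/t1/[s]
after 10 — deliver 1→2: ·
after 11 — timeout(3): n3:cand/t2/[-]
after 12 — deliver 3→2: n2:foll/t2/[s]
after 13 — deliver 2→3: ·
after 14 — deliver 3→0: n0:foll/t2/[-]
after 15 — deliver 0→3: ·
after 16 — deliver 3→1: n1:foll/t2/[s]
after 17 — deliver 1→3: n3:lead/t2/[-]
after 18 — deliver 1→3: ·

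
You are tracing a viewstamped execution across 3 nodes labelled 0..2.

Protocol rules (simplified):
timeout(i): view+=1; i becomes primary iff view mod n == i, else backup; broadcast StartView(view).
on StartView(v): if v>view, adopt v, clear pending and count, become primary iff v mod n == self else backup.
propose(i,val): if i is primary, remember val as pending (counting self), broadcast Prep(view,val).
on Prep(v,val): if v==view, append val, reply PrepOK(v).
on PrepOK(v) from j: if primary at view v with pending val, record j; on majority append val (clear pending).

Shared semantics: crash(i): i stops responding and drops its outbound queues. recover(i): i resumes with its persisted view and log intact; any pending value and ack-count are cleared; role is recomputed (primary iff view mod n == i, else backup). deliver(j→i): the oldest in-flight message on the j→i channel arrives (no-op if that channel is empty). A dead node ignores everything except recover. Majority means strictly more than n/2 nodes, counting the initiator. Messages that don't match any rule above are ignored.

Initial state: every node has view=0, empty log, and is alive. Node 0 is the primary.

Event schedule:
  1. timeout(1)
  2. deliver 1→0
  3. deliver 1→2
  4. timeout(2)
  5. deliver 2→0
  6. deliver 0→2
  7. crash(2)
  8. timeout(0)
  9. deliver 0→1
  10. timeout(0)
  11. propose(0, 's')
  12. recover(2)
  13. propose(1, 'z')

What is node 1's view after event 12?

1. timeout(1):  <1:prim v1 ->
2. deliver 1→0:  <0:back v1 ->
3. deliver 1→2:  <2:back v1 ->
4. timeout(2):  <2:prim v2 ->
5. deliver 2→0:  <0:back v2 ->
6. deliver 0→2:  nop
7. crash(2):  <2:✗prim v2 ->
8. timeout(0):  <0:prim v3 ->
9. deliver 0→1:  <1:back v3 ->
10. timeout(0):  <0:back v4 ->
11. propose(0,'s'):  nop
12. recover(2):  <2:prim v2 ->

3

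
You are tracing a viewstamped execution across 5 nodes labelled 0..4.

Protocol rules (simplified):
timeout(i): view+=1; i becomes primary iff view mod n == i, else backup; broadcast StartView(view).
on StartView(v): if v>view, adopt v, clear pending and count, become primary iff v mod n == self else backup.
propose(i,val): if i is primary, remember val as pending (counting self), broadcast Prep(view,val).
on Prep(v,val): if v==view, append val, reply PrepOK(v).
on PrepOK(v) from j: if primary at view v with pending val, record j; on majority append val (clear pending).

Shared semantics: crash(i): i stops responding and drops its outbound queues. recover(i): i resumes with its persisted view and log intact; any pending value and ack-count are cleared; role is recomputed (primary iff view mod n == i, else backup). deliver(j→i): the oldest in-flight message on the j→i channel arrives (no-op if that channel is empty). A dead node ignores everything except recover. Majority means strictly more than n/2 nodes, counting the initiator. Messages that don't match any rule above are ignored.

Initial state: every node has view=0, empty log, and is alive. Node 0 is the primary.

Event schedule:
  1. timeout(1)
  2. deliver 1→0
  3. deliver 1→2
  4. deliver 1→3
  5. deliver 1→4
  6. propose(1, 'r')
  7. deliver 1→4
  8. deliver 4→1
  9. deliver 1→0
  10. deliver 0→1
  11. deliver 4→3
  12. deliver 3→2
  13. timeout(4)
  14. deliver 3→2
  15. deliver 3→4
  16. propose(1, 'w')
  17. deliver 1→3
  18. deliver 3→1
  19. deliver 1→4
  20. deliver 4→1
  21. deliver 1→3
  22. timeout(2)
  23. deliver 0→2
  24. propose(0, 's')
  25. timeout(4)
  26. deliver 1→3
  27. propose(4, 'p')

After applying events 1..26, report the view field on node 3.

after 1 — timeout(1): n1:prim/v1/[-]
after 2 — deliver 1→0: n0:back/v1/[-]
after 3 — deliver 1→2: n2:back/v1/[-]
after 4 — deliver 1→3: n3:back/v1/[-]
after 5 — deliver 1→4: n4:back/v1/[-]
after 6 — propose(1,'r'): ·
after 7 — deliver 1→4: n4:back/v1/[r]
after 8 — deliver 4→1: ·
after 9 — deliver 1→0: n0:back/v1/[r]
after 10 — deliver 0→1: n1:prim/v1/[r]
after 11 — deliver 4→3: ·
after 12 — deliver 3→2: ·
after 13 — timeout(4): n4:back/v2/[r]
after 14 — deliver 3→2: ·
after 15 — deliver 3→4: ·
after 16 — propose(1,'w'): ·
after 17 — deliver 1→3: n3:back/v1/[r]
after 18 — deliver 3→1: ·
after 19 — deliver 1→4: ·
after 20 — deliver 4→1: n1:back/v2/[r]
after 21 — deliver 1→3: n3:back/v1/[r,w]
after 22 — timeout(2): n2:prim/v2/[-]
after 23 — deliver 0→2: ·
after 24 — propose(0,'s'): ·
after 25 — timeout(4): n4:back/v3/[r]
after 26 — deliver 1→3: ·

1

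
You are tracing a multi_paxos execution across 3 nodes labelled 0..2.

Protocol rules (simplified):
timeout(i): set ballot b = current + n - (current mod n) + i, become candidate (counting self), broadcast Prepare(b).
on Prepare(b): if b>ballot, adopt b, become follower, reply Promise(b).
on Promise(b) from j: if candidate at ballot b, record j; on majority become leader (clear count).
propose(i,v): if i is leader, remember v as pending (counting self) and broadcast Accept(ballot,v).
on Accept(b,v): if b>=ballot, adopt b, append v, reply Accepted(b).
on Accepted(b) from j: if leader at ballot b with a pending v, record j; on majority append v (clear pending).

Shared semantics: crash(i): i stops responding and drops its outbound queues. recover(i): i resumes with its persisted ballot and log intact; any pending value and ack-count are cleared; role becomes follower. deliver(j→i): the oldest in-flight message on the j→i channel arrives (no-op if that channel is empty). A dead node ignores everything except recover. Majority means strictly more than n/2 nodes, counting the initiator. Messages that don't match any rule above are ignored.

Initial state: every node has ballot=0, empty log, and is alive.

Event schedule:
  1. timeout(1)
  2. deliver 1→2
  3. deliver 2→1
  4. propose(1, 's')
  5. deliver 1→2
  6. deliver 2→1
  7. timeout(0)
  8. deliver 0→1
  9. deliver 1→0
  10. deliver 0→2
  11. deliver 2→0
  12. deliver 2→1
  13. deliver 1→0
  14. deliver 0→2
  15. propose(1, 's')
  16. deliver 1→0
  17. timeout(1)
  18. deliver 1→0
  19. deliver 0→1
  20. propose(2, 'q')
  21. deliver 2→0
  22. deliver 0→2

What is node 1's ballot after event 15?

[1] timeout(1) → N1(cand b4 [-])
[2] deliver 1→2 → N2(foll b4 [-])
[3] deliver 2→1 → N1(lead b4 [-])
[4] propose(1,'s') → ∅
[5] deliver 1→2 → N2(foll b4 [s])
[6] deliver 2→1 → N1(lead b4 [s])
[7] timeout(0) → N0(cand b3 [-])
[8] deliver 0→1 → ∅
[9] deliver 1→0 → N0(foll b4 [-])
[10] deliver 0→2 → ∅
[11] deliver 2→0 → ∅
[12] deliver 2→1 → ∅
[13] deliver 1→0 → N0(foll b4 [s])
[14] deliver 0→2 → ∅
[15] propose(1,'s') → ∅

4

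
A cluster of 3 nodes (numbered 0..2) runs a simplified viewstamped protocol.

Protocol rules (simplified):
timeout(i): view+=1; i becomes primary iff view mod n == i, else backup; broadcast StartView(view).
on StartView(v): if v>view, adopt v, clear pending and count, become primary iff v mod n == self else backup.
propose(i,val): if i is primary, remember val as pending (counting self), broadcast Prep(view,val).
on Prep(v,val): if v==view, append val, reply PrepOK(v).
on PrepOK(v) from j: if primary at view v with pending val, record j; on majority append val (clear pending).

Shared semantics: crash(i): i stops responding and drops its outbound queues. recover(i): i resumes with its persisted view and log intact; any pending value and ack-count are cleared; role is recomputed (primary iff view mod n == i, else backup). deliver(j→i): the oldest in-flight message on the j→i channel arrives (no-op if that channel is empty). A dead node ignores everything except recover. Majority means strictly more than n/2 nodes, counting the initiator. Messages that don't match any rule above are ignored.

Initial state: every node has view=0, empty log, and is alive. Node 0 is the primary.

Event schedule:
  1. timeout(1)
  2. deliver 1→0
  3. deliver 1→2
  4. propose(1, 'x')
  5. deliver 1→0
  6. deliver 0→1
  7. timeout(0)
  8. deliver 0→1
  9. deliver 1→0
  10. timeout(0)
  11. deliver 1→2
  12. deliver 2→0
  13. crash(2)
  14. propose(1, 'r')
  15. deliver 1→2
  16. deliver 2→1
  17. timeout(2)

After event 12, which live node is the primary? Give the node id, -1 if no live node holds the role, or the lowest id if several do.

0

step 1 timeout(1): 1={prim,v=1,log=-}
step 2 deliver 1→0: 0={back,v=1,log=-}
step 3 deliver 1→2: 2={back,v=1,log=-}
step 4 propose(1,'x'): —
step 5 deliver 1→0: 0={back,v=1,log=x}
step 6 deliver 0→1: 1={prim,v=1,log=x}
step 7 timeout(0): 0={back,v=2,log=x}
step 8 deliver 0→1: 1={back,v=2,log=x}
step 9 deliver 1→0: —
step 10 timeout(0): 0={prim,v=3,log=x}
step 11 deliver 1→2: 2={back,v=1,log=x}
step 12 deliver 2→0: —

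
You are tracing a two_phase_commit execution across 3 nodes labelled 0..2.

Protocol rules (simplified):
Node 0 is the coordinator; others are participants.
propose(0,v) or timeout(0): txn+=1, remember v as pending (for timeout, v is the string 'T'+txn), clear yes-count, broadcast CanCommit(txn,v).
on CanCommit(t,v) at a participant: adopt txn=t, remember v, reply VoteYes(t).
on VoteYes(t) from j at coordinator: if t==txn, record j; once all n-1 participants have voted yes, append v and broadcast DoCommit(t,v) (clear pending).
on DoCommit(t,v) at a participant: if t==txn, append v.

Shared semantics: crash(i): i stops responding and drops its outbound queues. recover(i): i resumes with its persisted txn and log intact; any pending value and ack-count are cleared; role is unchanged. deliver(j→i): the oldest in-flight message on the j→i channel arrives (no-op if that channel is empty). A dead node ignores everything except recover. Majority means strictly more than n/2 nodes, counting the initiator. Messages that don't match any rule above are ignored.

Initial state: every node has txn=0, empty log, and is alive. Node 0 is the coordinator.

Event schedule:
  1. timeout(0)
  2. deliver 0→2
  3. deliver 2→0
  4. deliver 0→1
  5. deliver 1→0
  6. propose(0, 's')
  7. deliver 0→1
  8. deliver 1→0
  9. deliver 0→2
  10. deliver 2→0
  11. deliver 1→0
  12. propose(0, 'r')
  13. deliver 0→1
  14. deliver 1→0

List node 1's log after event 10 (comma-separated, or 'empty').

e1 timeout(0): 0[coor,t=1,-]
e2 deliver 0→2: 2[part,t=1,-]
e3 deliver 2→0: ·
e4 deliver 0→1: 1[part,t=1,-]
e5 deliver 1→0: 0[coor,t=1,T1]
e6 propose(0,'s'): 0[coor,t=2,T1]
e7 deliver 0→1: 1[part,t=1,T1]
e8 deliver 1→0: ·
e9 deliver 0→2: 2[part,t=1,T1]
e10 deliver 2→0: ·

T1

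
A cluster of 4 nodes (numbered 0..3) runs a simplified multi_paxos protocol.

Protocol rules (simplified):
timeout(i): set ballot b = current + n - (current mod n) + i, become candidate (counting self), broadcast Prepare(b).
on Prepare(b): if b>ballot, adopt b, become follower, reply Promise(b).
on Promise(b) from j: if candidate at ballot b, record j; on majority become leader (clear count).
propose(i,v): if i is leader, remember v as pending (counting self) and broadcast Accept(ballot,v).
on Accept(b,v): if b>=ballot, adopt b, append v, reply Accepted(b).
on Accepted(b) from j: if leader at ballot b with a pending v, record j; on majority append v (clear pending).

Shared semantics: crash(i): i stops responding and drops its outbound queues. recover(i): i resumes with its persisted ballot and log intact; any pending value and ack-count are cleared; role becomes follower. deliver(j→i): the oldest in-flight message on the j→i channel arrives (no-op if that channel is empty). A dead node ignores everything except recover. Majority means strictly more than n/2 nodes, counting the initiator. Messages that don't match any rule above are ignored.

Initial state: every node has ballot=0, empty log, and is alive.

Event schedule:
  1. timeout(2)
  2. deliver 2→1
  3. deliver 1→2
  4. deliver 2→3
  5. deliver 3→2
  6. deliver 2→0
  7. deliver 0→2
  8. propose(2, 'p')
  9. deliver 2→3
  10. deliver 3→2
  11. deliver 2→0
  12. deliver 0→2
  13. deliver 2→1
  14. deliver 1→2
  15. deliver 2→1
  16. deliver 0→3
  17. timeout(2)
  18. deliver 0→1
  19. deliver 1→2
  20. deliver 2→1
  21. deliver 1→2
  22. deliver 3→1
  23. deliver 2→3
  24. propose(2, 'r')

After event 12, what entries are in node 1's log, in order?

empty

step 1 timeout(2): 2={cand,b=6,log=-}
step 2 deliver 2→1: 1={foll,b=6,log=-}
step 3 deliver 1→2: —
step 4 deliver 2→3: 3={foll,b=6,log=-}
step 5 deliver 3→2: 2={lead,b=6,log=-}
step 6 deliver 2→0: 0={foll,b=6,log=-}
step 7 deliver 0→2: —
step 8 propose(2,'p'): —
step 9 deliver 2→3: 3={foll,b=6,log=p}
step 10 deliver 3→2: —
step 11 deliver 2→0: 0={foll,b=6,log=p}
step 12 deliver 0→2: 2={lead,b=6,log=p}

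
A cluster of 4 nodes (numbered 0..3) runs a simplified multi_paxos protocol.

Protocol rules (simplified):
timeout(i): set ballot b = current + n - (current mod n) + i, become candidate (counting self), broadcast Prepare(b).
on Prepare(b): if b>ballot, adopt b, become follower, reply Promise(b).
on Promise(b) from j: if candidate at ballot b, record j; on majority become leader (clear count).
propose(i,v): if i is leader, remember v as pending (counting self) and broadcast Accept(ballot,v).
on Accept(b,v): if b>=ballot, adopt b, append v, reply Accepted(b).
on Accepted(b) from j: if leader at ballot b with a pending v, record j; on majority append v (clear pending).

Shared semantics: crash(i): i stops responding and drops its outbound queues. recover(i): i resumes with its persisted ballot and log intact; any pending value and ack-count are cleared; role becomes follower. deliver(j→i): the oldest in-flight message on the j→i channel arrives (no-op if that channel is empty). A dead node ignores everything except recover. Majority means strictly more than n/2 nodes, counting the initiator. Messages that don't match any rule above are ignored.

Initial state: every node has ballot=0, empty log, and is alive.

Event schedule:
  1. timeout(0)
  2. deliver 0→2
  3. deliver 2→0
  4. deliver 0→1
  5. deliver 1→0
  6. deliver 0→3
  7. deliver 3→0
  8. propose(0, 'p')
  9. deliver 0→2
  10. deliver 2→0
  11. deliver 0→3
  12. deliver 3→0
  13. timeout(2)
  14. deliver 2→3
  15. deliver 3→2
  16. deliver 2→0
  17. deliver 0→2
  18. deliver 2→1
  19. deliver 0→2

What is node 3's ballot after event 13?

1. timeout(0):  <0:cand b4 ->
2. deliver 0→2:  <2:foll b4 ->
3. deliver 2→0:  nop
4. deliver 0→1:  <1:foll b4 ->
5. deliver 1→0:  <0:lead b4 ->
6. deliver 0→3:  <3:foll b4 ->
7. deliver 3→0:  nop
8. propose(0,'p'):  nop
9. deliver 0→2:  <2:foll b4 p>
10. deliver 2→0:  nop
11. deliver 0→3:  <3:foll b4 p>
12. deliver 3→0:  <0:lead b4 p>
13. timeout(2):  <2:cand b10 p>

4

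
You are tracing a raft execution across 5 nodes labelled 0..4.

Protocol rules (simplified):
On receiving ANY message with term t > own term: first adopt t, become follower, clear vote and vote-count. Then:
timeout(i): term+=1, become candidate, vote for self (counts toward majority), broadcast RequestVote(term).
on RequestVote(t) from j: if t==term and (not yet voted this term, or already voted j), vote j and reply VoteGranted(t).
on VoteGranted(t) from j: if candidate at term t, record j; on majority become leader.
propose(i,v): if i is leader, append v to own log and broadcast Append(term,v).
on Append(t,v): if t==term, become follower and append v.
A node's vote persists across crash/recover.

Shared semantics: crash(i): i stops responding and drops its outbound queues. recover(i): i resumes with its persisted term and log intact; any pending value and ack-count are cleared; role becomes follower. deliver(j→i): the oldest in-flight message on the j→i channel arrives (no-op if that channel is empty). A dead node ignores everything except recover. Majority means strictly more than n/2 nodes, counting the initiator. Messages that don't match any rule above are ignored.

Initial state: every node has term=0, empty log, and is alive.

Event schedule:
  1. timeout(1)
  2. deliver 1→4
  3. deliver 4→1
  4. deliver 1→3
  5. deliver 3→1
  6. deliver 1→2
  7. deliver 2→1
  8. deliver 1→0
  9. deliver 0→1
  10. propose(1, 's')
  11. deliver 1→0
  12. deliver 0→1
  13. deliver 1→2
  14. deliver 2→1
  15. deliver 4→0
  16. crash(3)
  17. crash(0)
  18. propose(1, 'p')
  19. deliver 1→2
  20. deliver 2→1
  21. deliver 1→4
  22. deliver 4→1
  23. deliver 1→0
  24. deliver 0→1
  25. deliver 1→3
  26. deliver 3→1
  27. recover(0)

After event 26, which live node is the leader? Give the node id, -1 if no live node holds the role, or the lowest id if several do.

step 1 timeout(1): 1={cand,t=1,log=-}
step 2 deliver 1→4: 4={foll,t=1,log=-}
step 3 deliver 4→1: —
step 4 deliver 1→3: 3={foll,t=1,log=-}
step 5 deliver 3→1: 1={lead,t=1,log=-}
step 6 deliver 1→2: 2={foll,t=1,log=-}
step 7 deliver 2→1: —
step 8 deliver 1→0: 0={foll,t=1,log=-}
step 9 deliver 0→1: —
step 10 propose(1,'s'): 1={lead,t=1,log=s}
step 11 deliver 1→0: 0={foll,t=1,log=s}
step 12 deliver 0→1: —
step 13 deliver 1→2: 2={foll,t=1,log=s}
step 14 deliver 2→1: —
step 15 deliver 4→0: —
step 16 crash(3): 3={✗foll,t=1,log=-}
step 17 crash(0): 0={✗foll,t=1,log=s}
step 18 propose(1,'p'): 1={lead,t=1,log=s,p}
step 19 deliver 1→2: 2={foll,t=1,log=s,p}
step 20 deliver 2→1: —
step 21 deliver 1→4: 4={foll,t=1,log=s}
step 22 deliver 4→1: —
step 23 deliver 1→0: —
step 24 deliver 0→1: —
step 25 deliver 1→3: —
step 26 deliver 3→1: —

1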